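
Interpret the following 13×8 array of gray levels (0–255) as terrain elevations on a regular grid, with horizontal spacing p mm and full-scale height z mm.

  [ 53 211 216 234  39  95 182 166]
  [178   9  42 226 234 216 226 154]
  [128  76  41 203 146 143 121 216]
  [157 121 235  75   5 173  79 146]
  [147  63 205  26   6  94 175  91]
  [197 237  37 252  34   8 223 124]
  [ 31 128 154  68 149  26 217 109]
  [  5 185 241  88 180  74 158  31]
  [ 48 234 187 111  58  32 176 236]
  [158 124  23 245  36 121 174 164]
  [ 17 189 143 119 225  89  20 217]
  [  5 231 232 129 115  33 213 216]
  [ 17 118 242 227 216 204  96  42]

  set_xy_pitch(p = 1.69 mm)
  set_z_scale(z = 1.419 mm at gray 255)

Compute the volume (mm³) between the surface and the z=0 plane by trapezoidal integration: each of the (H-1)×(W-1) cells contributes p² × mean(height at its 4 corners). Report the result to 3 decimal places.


177.290

height_mm = gray/255 × 1.419; cell vol = 1.69² × mean(4 corners)
unit = 1.69² × 1.419 / (4×255) = 0.00397334 mm³ per gray-sum
row 0: Σ corner-gray over 7 cells = 4411  → 17.5264
row 1: Σ corner-gray over 7 cells = 4042  → 16.0602
row 2: Σ corner-gray over 7 cells = 3483  → 13.8391
row 3: Σ corner-gray over 7 cells = 3055  → 12.1386
row 4: Σ corner-gray over 7 cells = 3279  → 13.0286
row 5: Σ corner-gray over 7 cells = 3527  → 14.0140
row 6: Σ corner-gray over 7 cells = 3512  → 13.9544
row 7: Σ corner-gray over 7 cells = 3768  → 14.9715
row 8: Σ corner-gray over 7 cells = 3648  → 14.4947
row 9: Σ corner-gray over 7 cells = 3572  → 14.1928
row 10: Σ corner-gray over 7 cells = 3931  → 15.6192
row 11: Σ corner-gray over 7 cells = 4392  → 17.4509
Σ rows: total corner-gray = 44620  → 177.2904 mm³


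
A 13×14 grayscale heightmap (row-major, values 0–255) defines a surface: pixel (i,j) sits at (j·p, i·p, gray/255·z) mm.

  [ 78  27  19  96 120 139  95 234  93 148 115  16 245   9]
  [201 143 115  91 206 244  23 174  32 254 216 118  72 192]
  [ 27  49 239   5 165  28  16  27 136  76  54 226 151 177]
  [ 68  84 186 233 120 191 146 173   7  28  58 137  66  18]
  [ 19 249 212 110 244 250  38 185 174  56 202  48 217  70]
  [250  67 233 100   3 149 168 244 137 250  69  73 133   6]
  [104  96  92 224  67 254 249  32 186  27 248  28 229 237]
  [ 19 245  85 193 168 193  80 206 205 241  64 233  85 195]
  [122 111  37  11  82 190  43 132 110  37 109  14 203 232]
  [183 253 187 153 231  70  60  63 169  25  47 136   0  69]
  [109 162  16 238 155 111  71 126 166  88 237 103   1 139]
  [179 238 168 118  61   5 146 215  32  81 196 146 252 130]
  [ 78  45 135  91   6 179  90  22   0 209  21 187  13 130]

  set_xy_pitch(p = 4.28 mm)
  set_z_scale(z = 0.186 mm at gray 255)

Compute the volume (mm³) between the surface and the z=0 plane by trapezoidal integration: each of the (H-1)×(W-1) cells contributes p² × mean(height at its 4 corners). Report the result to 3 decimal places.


height_mm = gray/255 × 0.186; cell vol = 4.28² × mean(4 corners)
unit = 4.28² × 0.186 / (4×255) = 0.00334041 mm³ per gray-sum
row 0: Σ corner-gray over 13 cells = 6550  → 21.8797
row 1: Σ corner-gray over 13 cells = 6317  → 21.1014
row 2: Σ corner-gray over 13 cells = 5492  → 18.3456
row 3: Σ corner-gray over 13 cells = 7003  → 23.3929
row 4: Σ corner-gray over 13 cells = 7567  → 25.2769
row 5: Σ corner-gray over 13 cells = 7313  → 24.4284
row 6: Σ corner-gray over 13 cells = 8015  → 26.7734
row 7: Σ corner-gray over 13 cells = 6722  → 22.4543
row 8: Σ corner-gray over 13 cells = 5552  → 18.5460
row 9: Σ corner-gray over 13 cells = 6236  → 20.8308
row 10: Σ corner-gray over 13 cells = 6821  → 22.7850
row 11: Σ corner-gray over 13 cells = 5829  → 19.4713
Σ rows: total corner-gray = 79417  → 265.2857 mm³

265.286


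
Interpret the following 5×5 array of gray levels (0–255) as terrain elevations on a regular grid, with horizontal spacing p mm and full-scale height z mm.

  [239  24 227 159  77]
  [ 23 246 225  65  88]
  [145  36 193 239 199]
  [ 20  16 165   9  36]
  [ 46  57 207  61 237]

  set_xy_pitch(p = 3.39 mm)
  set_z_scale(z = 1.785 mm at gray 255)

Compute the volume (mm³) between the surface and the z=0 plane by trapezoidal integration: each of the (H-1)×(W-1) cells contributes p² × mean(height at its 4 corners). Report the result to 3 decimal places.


height_mm = gray/255 × 1.785; cell vol = 3.39² × mean(4 corners)
unit = 3.39² × 1.785 / (4×255) = 0.0201112 mm³ per gray-sum
row 0: Σ corner-gray over 4 cells = 2319  → 46.6378
row 1: Σ corner-gray over 4 cells = 2463  → 49.5338
row 2: Σ corner-gray over 4 cells = 1716  → 34.5108
row 3: Σ corner-gray over 4 cells = 1369  → 27.5322
Σ rows: total corner-gray = 7867  → 158.2146 mm³

158.215


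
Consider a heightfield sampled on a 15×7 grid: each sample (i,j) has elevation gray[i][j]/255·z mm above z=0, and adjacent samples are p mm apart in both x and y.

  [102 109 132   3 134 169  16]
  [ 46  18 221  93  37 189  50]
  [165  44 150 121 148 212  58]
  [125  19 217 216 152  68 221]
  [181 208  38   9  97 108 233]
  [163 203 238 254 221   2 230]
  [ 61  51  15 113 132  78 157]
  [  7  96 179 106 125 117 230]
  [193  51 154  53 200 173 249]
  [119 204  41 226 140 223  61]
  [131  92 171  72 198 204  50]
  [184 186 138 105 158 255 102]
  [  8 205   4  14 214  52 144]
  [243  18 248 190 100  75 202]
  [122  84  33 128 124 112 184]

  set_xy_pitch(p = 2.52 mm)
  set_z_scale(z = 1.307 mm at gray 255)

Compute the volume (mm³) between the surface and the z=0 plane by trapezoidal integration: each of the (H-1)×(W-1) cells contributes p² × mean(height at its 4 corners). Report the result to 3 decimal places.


height_mm = gray/255 × 1.307; cell vol = 2.52² × mean(4 corners)
unit = 2.52² × 1.307 / (4×255) = 0.00813723 mm³ per gray-sum
row 0: Σ corner-gray over 6 cells = 2424  → 19.7246
row 1: Σ corner-gray over 6 cells = 2785  → 22.6622
row 2: Σ corner-gray over 6 cells = 3263  → 26.5518
row 3: Σ corner-gray over 6 cells = 3024  → 24.6070
row 4: Σ corner-gray over 6 cells = 3563  → 28.9929
row 5: Σ corner-gray over 6 cells = 3225  → 26.2426
row 6: Σ corner-gray over 6 cells = 2479  → 20.1722
row 7: Σ corner-gray over 6 cells = 3187  → 25.9333
row 8: Σ corner-gray over 6 cells = 3552  → 28.9034
row 9: Σ corner-gray over 6 cells = 3503  → 28.5047
row 10: Σ corner-gray over 6 cells = 3625  → 29.4975
row 11: Σ corner-gray over 6 cells = 3100  → 25.2254
row 12: Σ corner-gray over 6 cells = 2837  → 23.0853
row 13: Σ corner-gray over 6 cells = 2975  → 24.2083
Σ rows: total corner-gray = 43542  → 354.3112 mm³

354.311


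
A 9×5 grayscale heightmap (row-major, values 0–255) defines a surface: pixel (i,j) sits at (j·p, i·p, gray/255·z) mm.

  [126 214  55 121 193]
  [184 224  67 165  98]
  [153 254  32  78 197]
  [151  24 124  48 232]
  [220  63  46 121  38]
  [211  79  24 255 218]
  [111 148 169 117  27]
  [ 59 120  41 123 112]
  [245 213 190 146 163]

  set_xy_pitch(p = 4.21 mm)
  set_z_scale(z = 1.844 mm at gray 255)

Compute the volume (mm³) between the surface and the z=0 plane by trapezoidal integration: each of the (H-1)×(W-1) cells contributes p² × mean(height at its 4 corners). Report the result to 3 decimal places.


height_mm = gray/255 × 1.844; cell vol = 4.21² × mean(4 corners)
unit = 4.21² × 1.844 / (4×255) = 0.0320424 mm³ per gray-sum
row 0: Σ corner-gray over 4 cells = 2293  → 73.4732
row 1: Σ corner-gray over 4 cells = 2272  → 72.8003
row 2: Σ corner-gray over 4 cells = 1853  → 59.3746
row 3: Σ corner-gray over 4 cells = 1493  → 47.8393
row 4: Σ corner-gray over 4 cells = 1863  → 59.6950
row 5: Σ corner-gray over 4 cells = 2151  → 68.9232
row 6: Σ corner-gray over 4 cells = 1745  → 55.9140
row 7: Σ corner-gray over 4 cells = 2245  → 71.9352
Σ rows: total corner-gray = 15915  → 509.9547 mm³

509.955


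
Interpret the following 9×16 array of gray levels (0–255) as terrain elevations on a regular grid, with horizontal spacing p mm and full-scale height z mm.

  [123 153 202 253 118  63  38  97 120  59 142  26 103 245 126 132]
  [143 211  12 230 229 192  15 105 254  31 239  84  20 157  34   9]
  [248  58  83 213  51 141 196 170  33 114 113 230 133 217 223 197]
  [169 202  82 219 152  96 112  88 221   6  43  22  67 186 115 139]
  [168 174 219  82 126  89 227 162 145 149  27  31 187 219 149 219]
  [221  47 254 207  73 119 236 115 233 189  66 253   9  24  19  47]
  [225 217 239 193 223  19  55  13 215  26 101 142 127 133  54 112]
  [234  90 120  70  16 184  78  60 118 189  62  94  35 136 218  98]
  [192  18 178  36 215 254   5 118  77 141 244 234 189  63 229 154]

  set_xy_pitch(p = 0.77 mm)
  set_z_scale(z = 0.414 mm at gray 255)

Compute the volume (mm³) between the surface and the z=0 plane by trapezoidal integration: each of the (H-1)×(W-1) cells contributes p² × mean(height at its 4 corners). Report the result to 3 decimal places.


15.010

height_mm = gray/255 × 0.414; cell vol = 0.77² × mean(4 corners)
unit = 0.77² × 0.414 / (4×255) = 0.000240648 mm³ per gray-sum
row 0: Σ corner-gray over 15 cells = 7523  → 1.8104
row 1: Σ corner-gray over 15 cells = 8173  → 1.9668
row 2: Σ corner-gray over 15 cells = 7925  → 1.9071
row 3: Σ corner-gray over 15 cells = 7889  → 1.8985
row 4: Σ corner-gray over 15 cells = 8315  → 2.0010
row 5: Σ corner-gray over 15 cells = 7807  → 1.8787
row 6: Σ corner-gray over 15 cells = 7123  → 1.7141
row 7: Σ corner-gray over 15 cells = 7620  → 1.8337
Σ rows: total corner-gray = 62375  → 15.0104 mm³


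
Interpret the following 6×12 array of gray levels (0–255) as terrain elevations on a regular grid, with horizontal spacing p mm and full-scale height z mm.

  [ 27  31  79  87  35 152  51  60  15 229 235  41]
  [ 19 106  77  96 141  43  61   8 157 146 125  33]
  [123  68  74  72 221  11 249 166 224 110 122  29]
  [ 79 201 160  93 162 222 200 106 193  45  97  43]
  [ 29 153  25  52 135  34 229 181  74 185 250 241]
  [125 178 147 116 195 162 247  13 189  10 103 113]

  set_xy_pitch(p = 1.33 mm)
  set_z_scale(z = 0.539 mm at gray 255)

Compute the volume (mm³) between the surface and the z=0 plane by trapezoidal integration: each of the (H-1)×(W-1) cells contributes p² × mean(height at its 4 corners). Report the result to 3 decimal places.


24.735

height_mm = gray/255 × 0.539; cell vol = 1.33² × mean(4 corners)
unit = 1.33² × 0.539 / (4×255) = 0.000934742 mm³ per gray-sum
row 0: Σ corner-gray over 11 cells = 3988  → 3.7278
row 1: Σ corner-gray over 11 cells = 4758  → 4.4475
row 2: Σ corner-gray over 11 cells = 5866  → 5.4832
row 3: Σ corner-gray over 11 cells = 5986  → 5.5954
row 4: Σ corner-gray over 11 cells = 5864  → 5.4813
Σ rows: total corner-gray = 26462  → 24.7351 mm³


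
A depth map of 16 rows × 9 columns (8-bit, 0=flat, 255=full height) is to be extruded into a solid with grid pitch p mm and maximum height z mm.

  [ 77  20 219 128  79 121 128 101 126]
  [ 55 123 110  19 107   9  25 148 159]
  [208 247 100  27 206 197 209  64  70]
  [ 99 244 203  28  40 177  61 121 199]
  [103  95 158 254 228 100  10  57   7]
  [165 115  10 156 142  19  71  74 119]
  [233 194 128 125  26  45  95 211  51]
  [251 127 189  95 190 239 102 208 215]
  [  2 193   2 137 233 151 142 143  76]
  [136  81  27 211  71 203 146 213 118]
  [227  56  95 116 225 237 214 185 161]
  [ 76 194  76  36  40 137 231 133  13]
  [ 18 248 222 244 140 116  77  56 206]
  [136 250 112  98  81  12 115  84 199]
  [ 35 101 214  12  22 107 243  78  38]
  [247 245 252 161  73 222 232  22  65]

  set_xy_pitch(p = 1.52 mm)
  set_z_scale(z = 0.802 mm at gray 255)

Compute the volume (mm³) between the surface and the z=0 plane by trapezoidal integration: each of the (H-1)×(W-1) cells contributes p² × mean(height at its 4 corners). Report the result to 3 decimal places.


height_mm = gray/255 × 0.802; cell vol = 1.52² × mean(4 corners)
unit = 1.52² × 0.802 / (4×255) = 0.00181661 mm³ per gray-sum
row 0: Σ corner-gray over 8 cells = 3091  → 5.6151
row 1: Σ corner-gray over 8 cells = 3674  → 6.6742
row 2: Σ corner-gray over 8 cells = 4424  → 8.0367
row 3: Σ corner-gray over 8 cells = 3960  → 7.1938
row 4: Σ corner-gray over 8 cells = 3372  → 6.1256
row 5: Σ corner-gray over 8 cells = 3390  → 6.1583
row 6: Σ corner-gray over 8 cells = 4698  → 8.5344
row 7: Σ corner-gray over 8 cells = 4846  → 8.8033
row 8: Σ corner-gray over 8 cells = 4238  → 7.6988
row 9: Σ corner-gray over 8 cells = 4802  → 8.7234
row 10: Σ corner-gray over 8 cells = 4427  → 8.0421
row 11: Σ corner-gray over 8 cells = 4213  → 7.6534
row 12: Σ corner-gray over 8 cells = 4269  → 7.7551
row 13: Σ corner-gray over 8 cells = 3466  → 6.2964
row 14: Σ corner-gray over 8 cells = 4353  → 7.9077
Σ rows: total corner-gray = 61223  → 111.2182 mm³

111.218


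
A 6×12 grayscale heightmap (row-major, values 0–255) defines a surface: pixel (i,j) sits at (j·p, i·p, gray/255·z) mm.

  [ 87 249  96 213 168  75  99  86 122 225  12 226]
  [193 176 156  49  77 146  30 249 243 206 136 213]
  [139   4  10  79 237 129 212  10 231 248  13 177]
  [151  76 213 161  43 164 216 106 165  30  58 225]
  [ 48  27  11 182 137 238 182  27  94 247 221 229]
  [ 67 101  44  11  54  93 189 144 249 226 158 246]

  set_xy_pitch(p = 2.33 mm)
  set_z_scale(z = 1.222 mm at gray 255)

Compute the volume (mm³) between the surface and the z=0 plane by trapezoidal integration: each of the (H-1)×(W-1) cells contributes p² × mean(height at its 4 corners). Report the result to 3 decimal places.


height_mm = gray/255 × 1.222; cell vol = 2.33² × mean(4 corners)
unit = 2.33² × 1.222 / (4×255) = 0.00650404 mm³ per gray-sum
row 0: Σ corner-gray over 11 cells = 6345  → 41.2681
row 1: Σ corner-gray over 11 cells = 6004  → 39.0502
row 2: Σ corner-gray over 11 cells = 5502  → 35.7852
row 3: Σ corner-gray over 11 cells = 5849  → 38.0421
row 4: Σ corner-gray over 11 cells = 5860  → 38.1136
Σ rows: total corner-gray = 29560  → 192.2593 mm³

192.259


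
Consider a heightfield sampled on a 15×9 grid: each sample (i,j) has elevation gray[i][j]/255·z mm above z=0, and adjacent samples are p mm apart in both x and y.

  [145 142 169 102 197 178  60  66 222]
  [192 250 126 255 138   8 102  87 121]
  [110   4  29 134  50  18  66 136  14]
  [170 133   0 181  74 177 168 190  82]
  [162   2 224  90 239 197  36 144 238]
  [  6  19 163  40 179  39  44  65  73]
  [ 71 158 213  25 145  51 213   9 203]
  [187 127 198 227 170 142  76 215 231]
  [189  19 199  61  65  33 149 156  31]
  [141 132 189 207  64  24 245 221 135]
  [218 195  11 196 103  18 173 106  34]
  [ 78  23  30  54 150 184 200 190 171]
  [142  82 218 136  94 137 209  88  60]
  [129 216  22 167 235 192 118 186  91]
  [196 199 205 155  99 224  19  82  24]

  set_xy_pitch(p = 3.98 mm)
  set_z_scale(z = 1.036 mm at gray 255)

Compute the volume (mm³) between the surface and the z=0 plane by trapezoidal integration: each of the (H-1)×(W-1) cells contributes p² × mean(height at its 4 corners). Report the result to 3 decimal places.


901.476

height_mm = gray/255 × 1.036; cell vol = 3.98² × mean(4 corners)
unit = 3.98² × 1.036 / (4×255) = 0.0160889 mm³ per gray-sum
row 0: Σ corner-gray over 8 cells = 4440  → 71.4346
row 1: Σ corner-gray over 8 cells = 3243  → 52.1762
row 2: Σ corner-gray over 8 cells = 3096  → 49.8112
row 3: Σ corner-gray over 8 cells = 4362  → 70.1797
row 4: Σ corner-gray over 8 cells = 3441  → 55.3618
row 5: Σ corner-gray over 8 cells = 3079  → 49.5377
row 6: Σ corner-gray over 8 cells = 4630  → 74.4915
row 7: Σ corner-gray over 8 cells = 4312  → 69.3752
row 8: Σ corner-gray over 8 cells = 4024  → 64.7416
row 9: Σ corner-gray over 8 cells = 4296  → 69.1178
row 10: Σ corner-gray over 8 cells = 3767  → 60.6068
row 11: Σ corner-gray over 8 cells = 4041  → 65.0152
row 12: Σ corner-gray over 8 cells = 4622  → 74.3628
row 13: Σ corner-gray over 8 cells = 4678  → 75.2638
Σ rows: total corner-gray = 56031  → 901.4759 mm³


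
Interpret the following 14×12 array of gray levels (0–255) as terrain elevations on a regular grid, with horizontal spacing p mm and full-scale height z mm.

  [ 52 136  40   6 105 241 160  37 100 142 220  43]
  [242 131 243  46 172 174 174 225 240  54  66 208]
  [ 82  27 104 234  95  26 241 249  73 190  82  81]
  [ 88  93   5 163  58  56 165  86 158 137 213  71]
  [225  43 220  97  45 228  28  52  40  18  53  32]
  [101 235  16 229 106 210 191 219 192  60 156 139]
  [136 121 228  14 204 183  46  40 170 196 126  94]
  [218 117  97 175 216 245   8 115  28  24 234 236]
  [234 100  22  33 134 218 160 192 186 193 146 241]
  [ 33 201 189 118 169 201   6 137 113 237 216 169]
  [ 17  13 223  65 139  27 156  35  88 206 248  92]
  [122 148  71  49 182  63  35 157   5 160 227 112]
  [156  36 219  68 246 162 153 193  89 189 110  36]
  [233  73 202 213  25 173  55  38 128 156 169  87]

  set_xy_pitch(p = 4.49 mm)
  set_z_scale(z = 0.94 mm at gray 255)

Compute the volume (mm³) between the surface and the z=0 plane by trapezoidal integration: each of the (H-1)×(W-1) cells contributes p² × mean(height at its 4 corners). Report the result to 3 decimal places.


1384.779

height_mm = gray/255 × 0.94; cell vol = 4.49² × mean(4 corners)
unit = 4.49² × 0.94 / (4×255) = 0.0185789 mm³ per gray-sum
row 0: Σ corner-gray over 11 cells = 5969  → 110.8975
row 1: Σ corner-gray over 11 cells = 6305  → 117.1401
row 2: Σ corner-gray over 11 cells = 5232  → 97.2049
row 3: Σ corner-gray over 11 cells = 4332  → 80.4839
row 4: Σ corner-gray over 11 cells = 5373  → 99.8245
row 5: Σ corner-gray over 11 cells = 6354  → 118.0504
row 6: Σ corner-gray over 11 cells = 5858  → 108.8353
row 7: Σ corner-gray over 11 cells = 6215  → 115.4680
row 8: Σ corner-gray over 11 cells = 6619  → 122.9738
row 9: Σ corner-gray over 11 cells = 5885  → 109.3369
row 10: Σ corner-gray over 11 cells = 4937  → 91.7241
row 11: Σ corner-gray over 11 cells = 5550  → 103.1130
row 12: Σ corner-gray over 11 cells = 5906  → 109.7271
Σ rows: total corner-gray = 74535  → 1384.7795 mm³


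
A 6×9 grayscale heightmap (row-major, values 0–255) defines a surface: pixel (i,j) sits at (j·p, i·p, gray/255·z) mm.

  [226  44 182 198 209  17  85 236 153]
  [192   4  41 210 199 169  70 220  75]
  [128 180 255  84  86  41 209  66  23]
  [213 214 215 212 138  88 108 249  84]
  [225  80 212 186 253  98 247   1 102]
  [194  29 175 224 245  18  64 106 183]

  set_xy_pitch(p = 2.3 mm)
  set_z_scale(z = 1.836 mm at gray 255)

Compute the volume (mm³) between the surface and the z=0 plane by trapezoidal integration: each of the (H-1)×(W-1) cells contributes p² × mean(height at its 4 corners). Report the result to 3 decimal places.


height_mm = gray/255 × 1.836; cell vol = 2.3² × mean(4 corners)
unit = 2.3² × 1.836 / (4×255) = 0.009522 mm³ per gray-sum
row 0: Σ corner-gray over 8 cells = 4414  → 42.0301
row 1: Σ corner-gray over 8 cells = 4086  → 38.9069
row 2: Σ corner-gray over 8 cells = 4738  → 45.1152
row 3: Σ corner-gray over 8 cells = 5226  → 49.7620
row 4: Σ corner-gray over 8 cells = 4580  → 43.6108
Σ rows: total corner-gray = 23044  → 219.4250 mm³

219.425


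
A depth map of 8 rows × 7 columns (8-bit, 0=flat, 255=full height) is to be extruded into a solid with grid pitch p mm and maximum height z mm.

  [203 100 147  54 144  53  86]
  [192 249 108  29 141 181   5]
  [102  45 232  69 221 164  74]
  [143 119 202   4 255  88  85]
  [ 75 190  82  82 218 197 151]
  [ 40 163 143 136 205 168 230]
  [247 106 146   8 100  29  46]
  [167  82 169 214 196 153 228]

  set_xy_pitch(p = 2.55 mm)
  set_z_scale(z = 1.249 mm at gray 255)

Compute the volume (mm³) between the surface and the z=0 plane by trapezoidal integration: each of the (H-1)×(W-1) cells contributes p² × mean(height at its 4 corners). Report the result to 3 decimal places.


178.421

height_mm = gray/255 × 1.249; cell vol = 2.55² × mean(4 corners)
unit = 2.55² × 1.249 / (4×255) = 0.00796238 mm³ per gray-sum
row 0: Σ corner-gray over 6 cells = 2898  → 23.0750
row 1: Σ corner-gray over 6 cells = 3251  → 25.8857
row 2: Σ corner-gray over 6 cells = 3202  → 25.4955
row 3: Σ corner-gray over 6 cells = 3328  → 26.4988
row 4: Σ corner-gray over 6 cells = 3664  → 29.1741
row 5: Σ corner-gray over 6 cells = 2971  → 23.6562
row 6: Σ corner-gray over 6 cells = 3094  → 24.6356
Σ rows: total corner-gray = 22408  → 178.4209 mm³


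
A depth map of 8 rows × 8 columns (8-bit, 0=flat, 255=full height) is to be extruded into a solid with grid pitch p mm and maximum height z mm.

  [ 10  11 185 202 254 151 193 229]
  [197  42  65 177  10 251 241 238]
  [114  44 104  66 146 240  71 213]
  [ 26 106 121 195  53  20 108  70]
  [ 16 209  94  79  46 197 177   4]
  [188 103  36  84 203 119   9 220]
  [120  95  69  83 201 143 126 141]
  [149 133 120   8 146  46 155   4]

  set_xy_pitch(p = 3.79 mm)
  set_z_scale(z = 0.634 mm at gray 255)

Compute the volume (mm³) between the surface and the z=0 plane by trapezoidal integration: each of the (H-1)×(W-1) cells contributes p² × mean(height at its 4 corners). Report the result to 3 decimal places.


207.368

height_mm = gray/255 × 0.634; cell vol = 3.79² × mean(4 corners)
unit = 3.79² × 0.634 / (4×255) = 0.00892827 mm³ per gray-sum
row 0: Σ corner-gray over 7 cells = 4238  → 37.8380
row 1: Σ corner-gray over 7 cells = 3676  → 32.8203
row 2: Σ corner-gray over 7 cells = 2971  → 26.5259
row 3: Σ corner-gray over 7 cells = 2926  → 26.1241
row 4: Σ corner-gray over 7 cells = 3140  → 28.0348
row 5: Σ corner-gray over 7 cells = 3211  → 28.6687
row 6: Σ corner-gray over 7 cells = 3064  → 27.3562
Σ rows: total corner-gray = 23226  → 207.3681 mm³


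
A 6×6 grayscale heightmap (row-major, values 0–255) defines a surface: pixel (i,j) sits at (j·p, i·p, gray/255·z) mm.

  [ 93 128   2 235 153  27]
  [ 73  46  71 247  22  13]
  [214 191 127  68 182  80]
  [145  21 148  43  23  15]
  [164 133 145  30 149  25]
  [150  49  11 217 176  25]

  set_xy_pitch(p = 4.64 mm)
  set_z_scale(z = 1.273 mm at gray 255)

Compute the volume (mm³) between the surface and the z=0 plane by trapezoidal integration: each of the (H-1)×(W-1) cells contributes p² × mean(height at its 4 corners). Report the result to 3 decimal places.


height_mm = gray/255 × 1.273; cell vol = 4.64² × mean(4 corners)
unit = 4.64² × 1.273 / (4×255) = 0.0268698 mm³ per gray-sum
row 0: Σ corner-gray over 5 cells = 2014  → 54.1157
row 1: Σ corner-gray over 5 cells = 2288  → 61.4781
row 2: Σ corner-gray over 5 cells = 2060  → 55.3518
row 3: Σ corner-gray over 5 cells = 1733  → 46.5653
row 4: Σ corner-gray over 5 cells = 2184  → 58.6836
Σ rows: total corner-gray = 10279  → 276.1945 mm³

276.195


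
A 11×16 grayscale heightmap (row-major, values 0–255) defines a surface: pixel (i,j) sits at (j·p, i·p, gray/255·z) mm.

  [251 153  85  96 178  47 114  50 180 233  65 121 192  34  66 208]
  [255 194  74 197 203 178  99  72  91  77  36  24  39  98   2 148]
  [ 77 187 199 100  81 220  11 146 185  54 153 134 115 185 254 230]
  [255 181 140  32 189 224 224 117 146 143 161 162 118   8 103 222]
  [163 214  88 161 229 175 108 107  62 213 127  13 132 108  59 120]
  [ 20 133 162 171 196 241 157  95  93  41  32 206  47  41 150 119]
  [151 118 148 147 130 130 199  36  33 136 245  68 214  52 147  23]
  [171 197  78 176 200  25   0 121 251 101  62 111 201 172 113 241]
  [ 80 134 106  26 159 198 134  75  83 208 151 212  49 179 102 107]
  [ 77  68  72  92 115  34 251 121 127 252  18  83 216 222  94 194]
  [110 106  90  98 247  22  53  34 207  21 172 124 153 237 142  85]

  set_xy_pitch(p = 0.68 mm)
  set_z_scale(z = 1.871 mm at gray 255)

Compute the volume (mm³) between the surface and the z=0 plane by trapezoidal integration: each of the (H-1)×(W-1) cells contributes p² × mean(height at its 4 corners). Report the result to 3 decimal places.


height_mm = gray/255 × 1.871; cell vol = 0.68² × mean(4 corners)
unit = 0.68² × 1.871 / (4×255) = 0.000848187 mm³ per gray-sum
row 0: Σ corner-gray over 15 cells = 6858  → 5.8169
row 1: Σ corner-gray over 15 cells = 7526  → 6.3835
row 2: Σ corner-gray over 15 cells = 8728  → 7.4030
row 3: Σ corner-gray over 15 cells = 8248  → 6.9958
row 4: Σ corner-gray over 15 cells = 7544  → 6.3987
row 5: Σ corner-gray over 15 cells = 7449  → 6.3181
row 6: Σ corner-gray over 15 cells = 7808  → 6.6226
row 7: Σ corner-gray over 15 cells = 7847  → 6.6557
row 8: Σ corner-gray over 15 cells = 7620  → 6.4632
row 9: Σ corner-gray over 15 cells = 7408  → 6.2834
Σ rows: total corner-gray = 77036  → 65.3409 mm³

65.341


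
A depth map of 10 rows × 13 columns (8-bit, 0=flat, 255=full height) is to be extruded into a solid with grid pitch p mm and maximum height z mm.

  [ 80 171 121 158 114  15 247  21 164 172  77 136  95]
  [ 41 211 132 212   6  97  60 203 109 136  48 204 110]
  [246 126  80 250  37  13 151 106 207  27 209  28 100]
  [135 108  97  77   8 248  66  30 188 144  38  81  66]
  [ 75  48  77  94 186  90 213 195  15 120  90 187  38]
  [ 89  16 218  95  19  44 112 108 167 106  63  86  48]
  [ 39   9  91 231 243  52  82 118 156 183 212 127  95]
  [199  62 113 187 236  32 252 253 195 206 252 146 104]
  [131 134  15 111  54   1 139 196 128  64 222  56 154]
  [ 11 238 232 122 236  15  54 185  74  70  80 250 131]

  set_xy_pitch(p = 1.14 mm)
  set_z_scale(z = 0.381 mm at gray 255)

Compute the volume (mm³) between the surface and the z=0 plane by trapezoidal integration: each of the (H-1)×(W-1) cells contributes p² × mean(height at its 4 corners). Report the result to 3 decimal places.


25.309

height_mm = gray/255 × 0.381; cell vol = 1.14² × mean(4 corners)
unit = 1.14² × 0.381 / (4×255) = 0.000485439 mm³ per gray-sum
row 0: Σ corner-gray over 12 cells = 5954  → 2.8903
row 1: Σ corner-gray over 12 cells = 5801  → 2.8160
row 2: Σ corner-gray over 12 cells = 5185  → 2.5170
row 3: Σ corner-gray over 12 cells = 5114  → 2.4825
row 4: Σ corner-gray over 12 cells = 4948  → 2.4020
row 5: Σ corner-gray over 12 cells = 5347  → 2.5956
row 6: Σ corner-gray over 12 cells = 7313  → 3.5500
row 7: Σ corner-gray over 12 cells = 6696  → 3.2505
row 8: Σ corner-gray over 12 cells = 5779  → 2.8054
Σ rows: total corner-gray = 52137  → 25.3093 mm³


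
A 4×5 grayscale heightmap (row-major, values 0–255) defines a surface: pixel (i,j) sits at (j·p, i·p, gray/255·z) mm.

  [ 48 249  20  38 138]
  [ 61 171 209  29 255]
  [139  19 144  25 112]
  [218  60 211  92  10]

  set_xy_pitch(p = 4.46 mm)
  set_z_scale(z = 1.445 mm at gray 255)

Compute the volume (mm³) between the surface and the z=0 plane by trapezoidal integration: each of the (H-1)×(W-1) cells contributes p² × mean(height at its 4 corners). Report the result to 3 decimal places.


height_mm = gray/255 × 1.445; cell vol = 4.46² × mean(4 corners)
unit = 4.46² × 1.445 / (4×255) = 0.0281798 mm³ per gray-sum
row 0: Σ corner-gray over 4 cells = 1934  → 54.4997
row 1: Σ corner-gray over 4 cells = 1761  → 49.6246
row 2: Σ corner-gray over 4 cells = 1581  → 44.5522
Σ rows: total corner-gray = 5276  → 148.6764 mm³

148.676


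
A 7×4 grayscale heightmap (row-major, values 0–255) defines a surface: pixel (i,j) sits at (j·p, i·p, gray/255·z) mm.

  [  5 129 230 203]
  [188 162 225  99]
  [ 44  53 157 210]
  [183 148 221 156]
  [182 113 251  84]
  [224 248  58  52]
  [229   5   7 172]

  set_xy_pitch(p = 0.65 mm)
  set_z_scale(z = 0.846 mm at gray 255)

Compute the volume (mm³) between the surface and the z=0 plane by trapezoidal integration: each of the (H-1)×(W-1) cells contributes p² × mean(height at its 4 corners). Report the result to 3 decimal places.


height_mm = gray/255 × 0.846; cell vol = 0.65² × mean(4 corners)
unit = 0.65² × 0.846 / (4×255) = 0.000350426 mm³ per gray-sum
row 0: Σ corner-gray over 3 cells = 1987  → 0.6963
row 1: Σ corner-gray over 3 cells = 1735  → 0.6080
row 2: Σ corner-gray over 3 cells = 1751  → 0.6136
row 3: Σ corner-gray over 3 cells = 2071  → 0.7257
row 4: Σ corner-gray over 3 cells = 1882  → 0.6595
row 5: Σ corner-gray over 3 cells = 1313  → 0.4601
Σ rows: total corner-gray = 10739  → 3.7632 mm³

3.763


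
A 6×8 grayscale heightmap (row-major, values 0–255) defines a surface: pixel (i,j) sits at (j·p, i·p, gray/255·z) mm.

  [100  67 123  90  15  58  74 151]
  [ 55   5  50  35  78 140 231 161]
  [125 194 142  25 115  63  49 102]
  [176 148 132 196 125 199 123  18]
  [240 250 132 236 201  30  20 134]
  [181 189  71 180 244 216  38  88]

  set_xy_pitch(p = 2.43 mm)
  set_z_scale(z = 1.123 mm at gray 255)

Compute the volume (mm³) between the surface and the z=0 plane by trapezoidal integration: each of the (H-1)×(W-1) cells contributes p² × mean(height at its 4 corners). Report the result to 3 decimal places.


height_mm = gray/255 × 1.123; cell vol = 2.43² × mean(4 corners)
unit = 2.43² × 1.123 / (4×255) = 0.00650118 mm³ per gray-sum
row 0: Σ corner-gray over 7 cells = 2399  → 15.5963
row 1: Σ corner-gray over 7 cells = 2697  → 17.5337
row 2: Σ corner-gray over 7 cells = 3443  → 22.3836
row 3: Σ corner-gray over 7 cells = 4152  → 26.9929
row 4: Σ corner-gray over 7 cells = 4257  → 27.6755
Σ rows: total corner-gray = 16948  → 110.1820 mm³

110.182


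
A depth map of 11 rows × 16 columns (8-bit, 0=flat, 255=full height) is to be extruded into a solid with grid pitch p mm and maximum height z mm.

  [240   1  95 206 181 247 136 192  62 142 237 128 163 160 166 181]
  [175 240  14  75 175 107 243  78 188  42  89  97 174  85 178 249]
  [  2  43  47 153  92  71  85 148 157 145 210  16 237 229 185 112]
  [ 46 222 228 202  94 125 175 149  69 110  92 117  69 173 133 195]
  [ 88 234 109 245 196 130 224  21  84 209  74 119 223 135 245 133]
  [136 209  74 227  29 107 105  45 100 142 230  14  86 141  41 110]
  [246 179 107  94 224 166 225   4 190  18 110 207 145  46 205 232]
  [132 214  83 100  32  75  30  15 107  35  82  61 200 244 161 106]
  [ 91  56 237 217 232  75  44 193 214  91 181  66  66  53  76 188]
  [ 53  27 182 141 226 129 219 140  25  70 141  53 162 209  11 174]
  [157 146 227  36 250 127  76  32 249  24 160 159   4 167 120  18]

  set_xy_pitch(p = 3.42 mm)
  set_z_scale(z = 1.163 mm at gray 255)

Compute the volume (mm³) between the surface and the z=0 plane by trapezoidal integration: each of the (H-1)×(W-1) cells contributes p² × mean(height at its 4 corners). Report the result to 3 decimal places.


1044.677

height_mm = gray/255 × 1.163; cell vol = 3.42² × mean(4 corners)
unit = 3.42² × 1.163 / (4×255) = 0.0133362 mm³ per gray-sum
row 0: Σ corner-gray over 15 cells = 8647  → 115.3180
row 1: Σ corner-gray over 15 cells = 7744  → 103.2755
row 2: Σ corner-gray over 15 cells = 7907  → 105.4492
row 3: Σ corner-gray over 15 cells = 8874  → 118.3453
row 4: Σ corner-gray over 15 cells = 8063  → 107.5297
row 5: Σ corner-gray over 15 cells = 7664  → 102.2086
row 6: Σ corner-gray over 15 cells = 7434  → 99.1412
row 7: Σ corner-gray over 15 cells = 6997  → 93.3133
row 8: Σ corner-gray over 15 cells = 7578  → 101.0616
row 9: Σ corner-gray over 15 cells = 7426  → 99.0345
Σ rows: total corner-gray = 78334  → 1044.6771 mm³


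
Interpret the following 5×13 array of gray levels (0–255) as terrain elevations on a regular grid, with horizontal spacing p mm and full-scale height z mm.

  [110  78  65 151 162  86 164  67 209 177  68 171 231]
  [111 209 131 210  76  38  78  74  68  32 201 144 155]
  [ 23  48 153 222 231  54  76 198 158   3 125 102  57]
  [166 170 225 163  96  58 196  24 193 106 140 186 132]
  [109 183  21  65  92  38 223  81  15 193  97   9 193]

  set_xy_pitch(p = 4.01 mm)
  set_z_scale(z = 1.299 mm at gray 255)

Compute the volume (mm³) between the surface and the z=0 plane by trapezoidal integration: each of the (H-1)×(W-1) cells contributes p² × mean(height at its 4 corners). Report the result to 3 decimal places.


481.511

height_mm = gray/255 × 1.299; cell vol = 4.01² × mean(4 corners)
unit = 4.01² × 1.299 / (4×255) = 0.0204785 mm³ per gray-sum
row 0: Σ corner-gray over 12 cells = 5925  → 121.3350
row 1: Σ corner-gray over 12 cells = 5608  → 114.8433
row 2: Σ corner-gray over 12 cells = 6232  → 127.6219
row 3: Σ corner-gray over 12 cells = 5748  → 117.7103
Σ rows: total corner-gray = 23513  → 481.5105 mm³


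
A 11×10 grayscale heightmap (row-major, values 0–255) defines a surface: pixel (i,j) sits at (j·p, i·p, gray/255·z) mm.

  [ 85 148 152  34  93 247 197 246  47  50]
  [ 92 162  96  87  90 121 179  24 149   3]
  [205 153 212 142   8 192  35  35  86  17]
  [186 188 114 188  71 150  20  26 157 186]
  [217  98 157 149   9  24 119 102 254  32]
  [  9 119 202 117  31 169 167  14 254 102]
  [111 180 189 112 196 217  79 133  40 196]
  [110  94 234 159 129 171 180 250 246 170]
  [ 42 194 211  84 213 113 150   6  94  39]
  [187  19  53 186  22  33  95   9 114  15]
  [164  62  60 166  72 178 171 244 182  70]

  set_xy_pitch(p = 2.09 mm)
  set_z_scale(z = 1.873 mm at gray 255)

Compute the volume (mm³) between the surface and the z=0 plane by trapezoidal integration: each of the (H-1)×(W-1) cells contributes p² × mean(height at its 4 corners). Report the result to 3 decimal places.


355.372

height_mm = gray/255 × 1.873; cell vol = 2.09² × mean(4 corners)
unit = 2.09² × 1.873 / (4×255) = 0.00802103 mm³ per gray-sum
row 0: Σ corner-gray over 9 cells = 4374  → 35.0840
row 1: Σ corner-gray over 9 cells = 3859  → 30.9532
row 2: Σ corner-gray over 9 cells = 4148  → 33.2712
row 3: Σ corner-gray over 9 cells = 4273  → 34.2739
row 4: Σ corner-gray over 9 cells = 4330  → 34.7311
row 5: Σ corner-gray over 9 cells = 4856  → 38.9501
row 6: Σ corner-gray over 9 cells = 5805  → 46.5621
row 7: Σ corner-gray over 9 cells = 5417  → 43.4499
row 8: Σ corner-gray over 9 cells = 3475  → 27.8731
row 9: Σ corner-gray over 9 cells = 3768  → 30.2232
Σ rows: total corner-gray = 44305  → 355.3718 mm³


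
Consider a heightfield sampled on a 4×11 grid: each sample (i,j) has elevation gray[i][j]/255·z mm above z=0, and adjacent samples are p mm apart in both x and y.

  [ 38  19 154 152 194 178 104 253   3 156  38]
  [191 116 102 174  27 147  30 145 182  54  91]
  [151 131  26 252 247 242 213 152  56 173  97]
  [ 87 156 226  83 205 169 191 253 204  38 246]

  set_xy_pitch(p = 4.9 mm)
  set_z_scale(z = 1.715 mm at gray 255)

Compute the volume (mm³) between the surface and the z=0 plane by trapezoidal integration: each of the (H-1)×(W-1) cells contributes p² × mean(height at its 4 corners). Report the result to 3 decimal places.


679.060

height_mm = gray/255 × 1.715; cell vol = 4.9² × mean(4 corners)
unit = 4.9² × 1.715 / (4×255) = 0.0403698 mm³ per gray-sum
row 0: Σ corner-gray over 10 cells = 4738  → 191.2719
row 1: Σ corner-gray over 10 cells = 5468  → 220.7418
row 2: Σ corner-gray over 10 cells = 6615  → 267.0459
Σ rows: total corner-gray = 16821  → 679.0596 mm³


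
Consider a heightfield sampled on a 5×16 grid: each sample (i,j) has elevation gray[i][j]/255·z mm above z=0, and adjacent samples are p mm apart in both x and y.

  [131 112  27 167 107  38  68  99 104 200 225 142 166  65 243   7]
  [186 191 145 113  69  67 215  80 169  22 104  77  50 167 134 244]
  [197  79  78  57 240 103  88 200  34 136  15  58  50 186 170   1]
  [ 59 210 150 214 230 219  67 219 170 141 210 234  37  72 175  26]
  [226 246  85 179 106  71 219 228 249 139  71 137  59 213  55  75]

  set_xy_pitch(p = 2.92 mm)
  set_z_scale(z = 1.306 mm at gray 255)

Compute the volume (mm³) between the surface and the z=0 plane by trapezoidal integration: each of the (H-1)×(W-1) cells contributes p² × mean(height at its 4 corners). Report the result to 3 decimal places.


height_mm = gray/255 × 1.306; cell vol = 2.92² × mean(4 corners)
unit = 2.92² × 1.306 / (4×255) = 0.0109171 mm³ per gray-sum
row 0: Σ corner-gray over 15 cells = 7300  → 79.6951
row 1: Σ corner-gray over 15 cells = 6822  → 74.4767
row 2: Σ corner-gray over 15 cells = 7967  → 86.9768
row 3: Σ corner-gray over 15 cells = 9196  → 100.3940
Σ rows: total corner-gray = 31285  → 341.5426 mm³

341.543


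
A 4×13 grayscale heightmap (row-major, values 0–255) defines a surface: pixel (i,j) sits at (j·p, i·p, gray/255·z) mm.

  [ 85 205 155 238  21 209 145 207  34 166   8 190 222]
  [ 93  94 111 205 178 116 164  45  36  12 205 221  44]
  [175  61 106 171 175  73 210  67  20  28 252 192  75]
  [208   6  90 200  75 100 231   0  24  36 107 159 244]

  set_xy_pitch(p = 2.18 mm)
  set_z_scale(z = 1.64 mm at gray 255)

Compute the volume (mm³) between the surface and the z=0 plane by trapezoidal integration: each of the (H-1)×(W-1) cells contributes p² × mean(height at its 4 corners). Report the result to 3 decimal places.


height_mm = gray/255 × 1.64; cell vol = 2.18² × mean(4 corners)
unit = 2.18² × 1.64 / (4×255) = 0.00764111 mm³ per gray-sum
row 0: Σ corner-gray over 12 cells = 6374  → 48.7045
row 1: Σ corner-gray over 12 cells = 5871  → 44.8610
row 2: Σ corner-gray over 12 cells = 5468  → 41.7816
Σ rows: total corner-gray = 17713  → 135.3470 mm³

135.347


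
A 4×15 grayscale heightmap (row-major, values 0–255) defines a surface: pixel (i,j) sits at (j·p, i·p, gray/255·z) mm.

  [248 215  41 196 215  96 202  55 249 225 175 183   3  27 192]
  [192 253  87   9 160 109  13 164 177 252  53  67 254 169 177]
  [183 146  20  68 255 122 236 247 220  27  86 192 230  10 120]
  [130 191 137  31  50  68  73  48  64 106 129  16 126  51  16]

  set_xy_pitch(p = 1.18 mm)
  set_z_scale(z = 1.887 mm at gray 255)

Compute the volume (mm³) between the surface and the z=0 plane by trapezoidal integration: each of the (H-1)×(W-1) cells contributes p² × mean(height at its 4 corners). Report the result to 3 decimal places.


57.644

height_mm = gray/255 × 1.887; cell vol = 1.18² × mean(4 corners)
unit = 1.18² × 1.887 / (4×255) = 0.00257594 mm³ per gray-sum
row 0: Σ corner-gray over 14 cells = 8107  → 20.8831
row 1: Σ corner-gray over 14 cells = 7924  → 20.4117
row 2: Σ corner-gray over 14 cells = 6347  → 16.3495
Σ rows: total corner-gray = 22378  → 57.6444 mm³


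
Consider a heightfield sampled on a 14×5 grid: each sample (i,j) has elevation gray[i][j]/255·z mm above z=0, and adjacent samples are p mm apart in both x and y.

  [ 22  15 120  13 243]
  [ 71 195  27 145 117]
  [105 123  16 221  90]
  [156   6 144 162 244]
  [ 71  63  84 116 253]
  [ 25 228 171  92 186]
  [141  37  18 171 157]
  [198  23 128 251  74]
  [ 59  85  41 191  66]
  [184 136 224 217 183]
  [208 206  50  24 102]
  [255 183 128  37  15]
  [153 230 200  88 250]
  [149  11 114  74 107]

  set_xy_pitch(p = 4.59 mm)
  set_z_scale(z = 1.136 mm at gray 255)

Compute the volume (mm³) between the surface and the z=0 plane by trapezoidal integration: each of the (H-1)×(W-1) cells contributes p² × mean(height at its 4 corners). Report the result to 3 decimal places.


height_mm = gray/255 × 1.136; cell vol = 4.59² × mean(4 corners)
unit = 4.59² × 1.136 / (4×255) = 0.0234641 mm³ per gray-sum
row 0: Σ corner-gray over 4 cells = 1483  → 34.7972
row 1: Σ corner-gray over 4 cells = 1837  → 43.1035
row 2: Σ corner-gray over 4 cells = 1939  → 45.4969
row 3: Σ corner-gray over 4 cells = 1874  → 43.9717
row 4: Σ corner-gray over 4 cells = 2043  → 47.9371
row 5: Σ corner-gray over 4 cells = 1943  → 45.5907
row 6: Σ corner-gray over 4 cells = 1826  → 42.8454
row 7: Σ corner-gray over 4 cells = 1835  → 43.0566
row 8: Σ corner-gray over 4 cells = 2280  → 53.4981
row 9: Σ corner-gray over 4 cells = 2391  → 56.1026
row 10: Σ corner-gray over 4 cells = 1836  → 43.0801
row 11: Σ corner-gray over 4 cells = 2405  → 56.4311
row 12: Σ corner-gray over 4 cells = 2093  → 49.1103
Σ rows: total corner-gray = 25785  → 605.0213 mm³

605.021


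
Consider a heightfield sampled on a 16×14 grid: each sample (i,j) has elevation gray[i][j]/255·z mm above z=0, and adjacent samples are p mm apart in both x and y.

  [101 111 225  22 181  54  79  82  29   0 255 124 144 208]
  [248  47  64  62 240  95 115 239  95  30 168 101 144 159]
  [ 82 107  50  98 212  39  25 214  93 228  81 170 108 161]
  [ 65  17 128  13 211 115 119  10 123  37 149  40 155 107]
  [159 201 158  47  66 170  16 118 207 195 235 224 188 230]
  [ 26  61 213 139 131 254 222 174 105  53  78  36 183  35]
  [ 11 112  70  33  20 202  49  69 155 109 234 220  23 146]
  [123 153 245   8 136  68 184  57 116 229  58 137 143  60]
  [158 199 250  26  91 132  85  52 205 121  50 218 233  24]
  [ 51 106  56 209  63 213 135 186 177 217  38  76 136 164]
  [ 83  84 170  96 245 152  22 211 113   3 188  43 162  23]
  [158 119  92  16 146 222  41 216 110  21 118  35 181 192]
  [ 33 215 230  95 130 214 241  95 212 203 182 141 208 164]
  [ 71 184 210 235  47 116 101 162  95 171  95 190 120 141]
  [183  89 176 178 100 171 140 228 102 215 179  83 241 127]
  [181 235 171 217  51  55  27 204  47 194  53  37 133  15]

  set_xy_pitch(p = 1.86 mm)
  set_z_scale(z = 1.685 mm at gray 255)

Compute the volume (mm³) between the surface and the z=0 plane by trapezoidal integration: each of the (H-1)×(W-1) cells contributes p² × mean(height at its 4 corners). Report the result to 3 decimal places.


576.159

height_mm = gray/255 × 1.685; cell vol = 1.86² × mean(4 corners)
unit = 1.86² × 1.685 / (4×255) = 0.00571512 mm³ per gray-sum
row 0: Σ corner-gray over 13 cells = 6128  → 35.0223
row 1: Σ corner-gray over 13 cells = 6300  → 36.0053
row 2: Σ corner-gray over 13 cells = 5499  → 31.4275
row 3: Σ corner-gray over 13 cells = 6445  → 36.8340
row 4: Σ corner-gray over 13 cells = 7398  → 42.2805
row 5: Σ corner-gray over 13 cells = 6108  → 34.9080
row 6: Σ corner-gray over 13 cells = 6000  → 34.2907
row 7: Σ corner-gray over 13 cells = 6757  → 38.6171
row 8: Σ corner-gray over 13 cells = 6945  → 39.6915
row 9: Σ corner-gray over 13 cells = 6523  → 37.2798
row 10: Σ corner-gray over 13 cells = 6068  → 34.6794
row 11: Σ corner-gray over 13 cells = 7513  → 42.9377
row 12: Σ corner-gray over 13 cells = 8193  → 46.8240
row 13: Σ corner-gray over 13 cells = 7778  → 44.4522
row 14: Σ corner-gray over 13 cells = 7158  → 40.9089
Σ rows: total corner-gray = 100813  → 576.1587 mm³
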